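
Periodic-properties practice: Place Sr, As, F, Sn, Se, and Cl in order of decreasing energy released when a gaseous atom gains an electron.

F is in period 2, group 17; Cl is in period 3, group 17; As is in period 4, group 15; Se is in period 4, group 16; Sr is in period 5, group 2; Sn is in period 5, group 14.
Adding an electron releases more energy for atoms nearer the top right (short of the noble gases).
Here both period and group differ, so the two effects have to be weighed against each other.
As > Sr: both effects reinforce here, so As is clearly the higher of the two.
Sn > As: this pair runs against the simple trend — see the exception note.
Se > Sn: relative to Sn, both the across-period and down-group shifts push Se's electron affinity up.
F > Se: both effects reinforce here, so F is clearly the higher of the two.
Cl > F: this pair runs against the simple trend — see the exception note.
Note the exception: Sn has a higher electron affinity than As, contrary to the simple trend — adding an electron to As's half-filled np³ subshell costs electron-pairing energy.
Note the exception: Cl has a higher electron affinity than F, contrary to the simple trend — F's small 2p subshell makes the incoming electron feel strong e⁻–e⁻ repulsion, so Cl actually releases more energy on gaining an electron.
Tabulated electron affinity (kJ/mol): F 328, Cl 349, As 78, Se 195, Sr 5, Sn 107.
So from highest to lowest: Cl > F > Se > Sn > As > Sr.

Cl, F, Se, Sn, As, Sr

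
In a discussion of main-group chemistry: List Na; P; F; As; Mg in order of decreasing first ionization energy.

F > P > As > Mg > Na

F is in period 2, group 17; Na is in period 3, group 1; Mg is in period 3, group 2; P is in period 3, group 15; As is in period 4, group 15.
First ionization energy rises across a period (greater Z_eff holds electrons more tightly) and falls down a group (valence electrons are farther from the nucleus).
Neither a single period nor a single group — weigh both effects.
Mg > Na: both are in period 3; the period trend gives Mg the larger value.
As > Mg: period and group pull opposite ways; the across-period shift dominates (947 vs 738 kJ/mol).
P > As: they share group 15; the group trend gives P the larger value.
F > P: both effects reinforce here, so F is clearly the higher of the two.
Approximate values (kJ/mol): F 1681, Na 496, Mg 738, P 1012, As 947.
So from highest to lowest: F > P > As > Mg > Na.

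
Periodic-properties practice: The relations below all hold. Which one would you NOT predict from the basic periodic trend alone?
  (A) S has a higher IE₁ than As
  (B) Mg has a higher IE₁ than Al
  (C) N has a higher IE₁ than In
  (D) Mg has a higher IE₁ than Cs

The general trend: IE₁ increases across a period and decreases down a group.
(A) S (period 3, group 16) vs As (period 4, group 15): the stated order agrees with the simple trend.
(B) Mg (period 3, group 2) vs Al (period 3, group 13): the stated order contradicts the simple trend.
(C) N (period 2, group 15) vs In (period 5, group 13): the stated order agrees with the simple trend.
(D) Mg (period 3, group 2) vs Cs (period 6, group 1): the stated order agrees with the simple trend.
The exception is (B): Al's single 3p electron is easier to remove than one from Mg's filled 3s².

(B)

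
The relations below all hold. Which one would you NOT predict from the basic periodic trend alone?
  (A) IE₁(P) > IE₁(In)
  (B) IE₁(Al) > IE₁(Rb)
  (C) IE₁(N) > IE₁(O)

The general trend: first ionization energy increases across a period and decreases down a group.
(A) P (period 3, group 15) vs In (period 5, group 13): the stated order agrees with the simple trend.
(B) Al (period 3, group 13) vs Rb (period 5, group 1): the stated order agrees with the simple trend.
(C) N (period 2, group 15) vs O (period 2, group 16): the stated order contradicts the simple trend.
The exception is (C): pairing an electron in O's 2p⁴ costs repulsion energy, so O ionizes more easily than half-filled N (2p³).

(C)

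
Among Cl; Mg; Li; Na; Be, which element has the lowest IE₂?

The second ionization energy removes an electron from the +1 ion. For each element: Cl⁺ still has 6 valence electrons; Mg⁺ still has 1 valence electron; Li⁺ is the bare [He] core; Na⁺ is the bare [Ne] core; Be⁺ still has 1 valence electron.
Core electrons are held far more tightly than valence electrons, so Na and Li top the IE_2 order.
Valence configurations: Cl⁺ [Ne]3s²3p⁴, Mg⁺ [Ne]3s¹, Be⁺ [He]2s¹.
Approximate IE_2 values (kJ/mol): Cl 2298, Mg 1451, Li 7298, Na 4562, Be 1757.
Putting it together, IE_2: Mg < Be < Cl < Na < Li.

Mg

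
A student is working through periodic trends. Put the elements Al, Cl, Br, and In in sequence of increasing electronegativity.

Al, In, Br, Cl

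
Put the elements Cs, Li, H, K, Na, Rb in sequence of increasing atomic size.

Across a period the added protons contract the valence shell; down a group each new principal shell makes the atom larger.
All are in group 1, so atomic radius increases down the group.
So from smallest to largest: H < Li < Na < K < Rb < Cs.

H < Li < Na < K < Rb < Cs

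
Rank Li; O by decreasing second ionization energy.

Li > O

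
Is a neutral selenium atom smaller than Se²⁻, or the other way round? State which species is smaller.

Forming Se²⁻ adds 2 electrons to Se. More electron–electron repulsion in the same shell, with unchanged nuclear charge, lets the cloud expand.
An anion is larger than its parent atom: Se²⁻ > Se.

Se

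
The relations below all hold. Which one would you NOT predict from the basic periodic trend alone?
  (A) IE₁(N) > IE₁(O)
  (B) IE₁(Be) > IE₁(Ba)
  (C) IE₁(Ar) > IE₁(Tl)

(A)

The general trend: first ionisation energy increases across a period and decreases down a group.
(A) N (period 2, group 15) vs O (period 2, group 16): the stated order contradicts the simple trend.
(B) Be (period 2, group 2) vs Ba (period 6, group 2): the stated order agrees with the simple trend.
(C) Ar (period 3, group 18) vs Tl (period 6, group 13): the stated order agrees with the simple trend.
The exception is (A): pairing an electron in O's 2p⁴ costs repulsion energy, so O ionizes more easily than half-filled N (2p³).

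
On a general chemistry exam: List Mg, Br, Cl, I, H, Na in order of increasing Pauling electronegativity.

Na < Mg < H < I < Br < Cl

Electronegativity increases across a period and decreases down a group, tracking effective nuclear charge and atomic size.
Neither a single period nor a single group — weigh both effects.
Mg > Na: Mg lies to the right of Na in period 3, so the across-period effect alone puts Mg higher.
H > Mg: period and group pull opposite ways; the down-group shift dominates (2.20 vs 1.31).
I > H: the two effects oppose for this pair; the across-period effect wins (2.66 vs 2.20).
Br > I: they share group 17; the group trend gives Br the larger value.
Cl > Br: Cl sits above Br in group 17, so the down-group effect alone puts Cl higher.
For reference (Pauling): H 2.20, Na 0.93, Mg 1.31, Cl 3.16, Br 2.96, I 2.66.
So from lowest to highest: Na < Mg < H < I < Br < Cl.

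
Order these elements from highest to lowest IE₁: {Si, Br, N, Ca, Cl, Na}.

N > Cl > Br > Si > Ca > Na

N is in period 2, group 15; Na is in period 3, group 1; Si is in period 3, group 14; Cl is in period 3, group 17; Ca is in period 4, group 2; Br is in period 4, group 17.
IE₁ increases left→right with effective nuclear charge and decreases top→bottom as the valence shell moves farther out.
These span different periods and groups, so the two trends combine.
Ca > Na: period and group pull opposite ways; the across-period shift dominates (590 vs 496 kJ/mol).
Si > Ca: both effects reinforce here, so Si is clearly the higher of the two.
Br > Si: period and group pull opposite ways; the across-period shift dominates (1140 vs 786 kJ/mol).
Cl > Br: Cl sits above Br in group 17, so the down-group effect alone puts Cl higher.
N > Cl: period and group pull opposite ways; the down-group shift dominates (1402 vs 1251 kJ/mol).
Tabulated first ionization energy (kJ/mol): N 1402, Na 496, Si 786, Cl 1251, Ca 590, Br 1140.
So from highest to lowest: N > Cl > Br > Si > Ca > Na.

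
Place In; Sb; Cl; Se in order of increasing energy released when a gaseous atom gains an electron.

Cl is in period 3, group 17; Se is in period 4, group 16; In is in period 5, group 13; Sb is in period 5, group 15.
EA tends to increase across a period and decrease down a group, though the pattern is less regular than for IE or radius.
Neither a single period nor a single group — weigh both effects.
Sb > In: Sb lies to the right of In in period 5, so the across-period effect alone puts Sb higher.
Se > Sb: both effects reinforce here, so Se is clearly the higher of the two.
Cl > Se: relative to Se, both the across-period and down-group shifts push Cl's electron affinity up.
Tabulated electron affinity (kJ/mol): Cl 349, Se 195, In 29, Sb 103.
So from lowest to highest: In < Sb < Se < Cl.

In < Sb < Se < Cl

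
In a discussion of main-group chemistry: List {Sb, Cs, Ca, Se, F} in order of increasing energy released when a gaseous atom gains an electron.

Ca, Cs, Sb, Se, F

EA tends to increase across a period and decrease down a group, though the pattern is less regular than for IE or radius.
These span different periods and groups, so the two trends combine.
Cs > Ca: this pair runs against the simple trend — see the exception note.
Sb > Cs: relative to Cs, both the across-period and down-group shifts push Sb's electron affinity up.
Se > Sb: relative to Sb, both the across-period and down-group shifts push Se's electron affinity up.
F > Se: relative to Se, both the across-period and down-group shifts push F's electron affinity up.
Note the exception: Cs has a higher electron affinity than Ca, contrary to the simple trend — adding an electron to Ca (ns²) has to open a new, higher-energy np subshell, which is unfavourable.
Approximate values (kJ/mol): F 328, Ca 2, Se 195, Sb 103, Cs 46.
So from lowest to highest: Ca < Cs < Sb < Se < F.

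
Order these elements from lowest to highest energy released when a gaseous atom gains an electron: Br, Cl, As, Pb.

Pb < As < Br < Cl

Cl is in period 3, group 17; As is in period 4, group 15; Br is in period 4, group 17; Pb is in period 6, group 14.
Electron affinity generally becomes more exothermic across a period toward the halogens and less exothermic down a group.
Here both period and group differ, so the two effects have to be weighed against each other.
As > Pb: relative to Pb, both the across-period and down-group shifts push As's electron affinity up.
Br > As: both are in period 4; the period trend gives Br the larger value.
Cl > Br: they share group 17; the group trend gives Cl the larger value.
Approximate values (kJ/mol): Cl 349, As 78, Br 325, Pb 35.
So from lowest to highest: Pb < As < Br < Cl.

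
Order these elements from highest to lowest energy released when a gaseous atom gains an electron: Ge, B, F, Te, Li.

Li is in period 2, group 1; B is in period 2, group 13; F is in period 2, group 17; Ge is in period 4, group 14; Te is in period 5, group 16.
Adding an electron releases more energy for atoms nearer the top right (short of the noble gases).
Here both period and group differ, so the two effects have to be weighed against each other.
Li > B: this pair runs against the simple trend — see the exception note.
Ge > Li: period and group pull opposite ways; the across-period shift dominates (119 vs 60 kJ/mol).
Te > Ge: period and group pull opposite ways; the across-period shift dominates (190 vs 119 kJ/mol).
F > Te: relative to Te, both the across-period and down-group shifts push F's electron affinity up.
Note the exception: Li has a higher electron affinity than B, contrary to the simple trend — B's ns²np¹ configuration gives only a small electron affinity — the sparsely filled np subshell binds an added electron weakly.
Tabulated electron affinity (kJ/mol): Li 60, B 27, F 328, Ge 119, Te 190.
So from highest to lowest: F > Te > Ge > Li > B.

F, Te, Ge, Li, B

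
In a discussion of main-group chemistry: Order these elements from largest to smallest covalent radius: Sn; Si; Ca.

Ca, Sn, Si

Si is in period 3, group 14; Ca is in period 4, group 2; Sn is in period 5, group 14.
Atomic radius shrinks across a period as nuclear charge pulls the same shell inward, and grows down a group as new shells are added.
Here both period and group differ, so the two effects have to be weighed against each other.
Sn > Si: they share group 14; the group trend gives Sn the larger value.
Ca > Sn: period and group pull opposite ways; the across-period shift dominates (171 vs 140 pm).
For reference (pm): Si 116, Ca 171, Sn 140.
So from largest to smallest: Ca > Sn > Si.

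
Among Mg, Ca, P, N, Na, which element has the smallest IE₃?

P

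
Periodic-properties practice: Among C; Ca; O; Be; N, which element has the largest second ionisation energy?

O

After 1 electron has been removed, what remains? C⁺ still has 3 valence electrons; Ca⁺ still has 1 valence electron; O⁺ still has 5 valence electrons; Be⁺ still has 1 valence electron; N⁺ still has 4 valence electrons.
All are still removing valence electrons, so compare the +1 ions as you would atoms: IE_2 generally rises across a period (higher Z_eff) and falls down a group (larger shell), subject to the usual subshell exceptions.
Valence configurations: C⁺ [He]2s²2p¹, Ca⁺ [Ar]4s¹, O⁺ [He]2s²2p³, Be⁺ [He]2s¹, N⁺ [He]2s²2p².
Tabulated IE_2 (kJ/mol): C 2353, Ca 1145, O 3388, Be 1757, N 2856.
Hence IE_2: Ca < Be < C < N < O.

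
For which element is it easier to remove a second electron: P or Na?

After 1 electron has been removed, what remains? P⁺ still has 4 valence electrons; Na⁺ is the bare [Ne] core.
Core electrons are held far more tightly than valence electrons, so Na tops the IE_2 order.
Tabulated IE_2 (kJ/mol): P 1907, Na 4562.
Putting it together, IE_2: P < Na.

P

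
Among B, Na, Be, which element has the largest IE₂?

Na

The second ionization energy removes an electron from the +1 ion. For each element: B⁺ still has 2 valence electrons; Na⁺ is the bare [Ne] core; Be⁺ still has 1 valence electron.
Pulling an electron out of a noble-gas core costs far more than removing a remaining valence electron, so Na sits at the high end of IE_2.
Valence configurations: B⁺ [He]2s², Be⁺ [He]2s¹.
Approximate IE_2 values (kJ/mol): B 2427, Na 4562, Be 1757.
So the second ionization energies run Be < B < Na.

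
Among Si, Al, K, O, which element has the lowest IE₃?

Consider each +2 ion: Si²⁺ still has 2 valence electrons; Al²⁺ still has 1 valence electron; K²⁺ is already 1 electron into the core; O²⁺ still has 4 valence electrons.
Usually core removal costs more than valence removal, but here the competition is close: a tightly held n=2 valence electron can cost more to remove than an n=3 core electron, so the actual values have to decide it.
Valence configurations: Si²⁺ [Ne]3s², Al²⁺ [Ne]3s¹, O²⁺ [He]2s²2p².
Approximate IE_3 values (kJ/mol): Si 3232, Al 2745, K 4420, O 5300.
Putting it together, IE_3: Al < Si < K < O.

Al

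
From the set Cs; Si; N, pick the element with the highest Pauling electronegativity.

N

N is in period 2, group 15; Si is in period 3, group 14; Cs is in period 6, group 1.
Atoms toward the upper right of the periodic table pull bonding electrons most strongly.
These span different periods and groups, so the two trends combine.
Si > Cs: both effects reinforce here, so Si is clearly the higher of the two.
N > Si: relative to Si, both the across-period and down-group shifts push N's electronegativity up.
Tabulated electronegativity (Pauling): N 3.04, Si 1.90, Cs 0.79.
The highest Pauling electronegativity among these belongs to N.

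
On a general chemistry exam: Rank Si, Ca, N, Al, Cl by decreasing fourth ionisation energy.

Al > N > Ca > Cl > Si

After 3 electrons have been removed, what remains? Si³⁺ still has 1 valence electron; Ca³⁺ is already 1 electron into the core; N³⁺ still has 2 valence electrons; Al³⁺ is the bare [Ne] core; Cl³⁺ still has 4 valence electrons.
Usually core removal costs more than valence removal, but here the competition is close: a tightly held n=2 valence electron can cost more to remove than an n=3 core electron, so the actual values have to decide it.
Valence configurations: Si³⁺ [Ne]3s¹, N³⁺ [He]2s², Cl³⁺ [Ne]3s²3p².
Tabulated IE_4 (kJ/mol): Si 4356, Ca 6491, N 7475, Al 11577, Cl 5159.
Hence IE_4: Si < Cl < Ca < N < Al.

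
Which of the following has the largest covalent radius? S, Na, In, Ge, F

Na

F is in period 2, group 17; Na is in period 3, group 1; S is in period 3, group 16; Ge is in period 4, group 14; In is in period 5, group 13.
Radius decreases left→right (rising Z_eff, same n) and increases top→bottom (higher n).
These span different periods and groups, so the two trends combine.
S > F: relative to F, both the across-period and down-group shifts push S's atomic radius up.
Ge > S: both effects reinforce here, so Ge is clearly the larger of the two.
In > Ge: relative to Ge, both the across-period and down-group shifts push In's atomic radius up.
Na > In: the two effects oppose for this pair; the across-period effect wins (155 vs 142 pm).
Tabulated atomic radius (pm): F 64, Na 155, S 103, Ge 121, In 142.
The largest covalent radius among these belongs to Na.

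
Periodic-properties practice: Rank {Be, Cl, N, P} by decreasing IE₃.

Be, N, Cl, P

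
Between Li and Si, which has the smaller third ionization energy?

After 2 electrons have been removed, what remains? Li²⁺ is already 1 electron into the core; Si²⁺ still has 2 valence electrons.
Pulling an electron out of a noble-gas core costs far more than removing a remaining valence electron, so Li sits at the high end of IE_3.
Approximate IE_3 values (kJ/mol): Li 11815, Si 3232.
So the third ionization energies run Si < Li.

Si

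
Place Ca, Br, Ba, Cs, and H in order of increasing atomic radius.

H is in period 1, group 1; Ca is in period 4, group 2; Br is in period 4, group 17; Cs is in period 6, group 1; Ba is in period 6, group 2.
Radius decreases left→right (rising Z_eff, same n) and increases top→bottom (higher n).
These span different periods and groups, so the two trends combine.
Br > H: the two effects oppose for this pair; the down-group effect wins (114 vs 32 pm).
Ca > Br: both are in period 4; the period trend gives Ca the larger value.
Ba > Ca: they share group 2; the group trend gives Ba the larger value.
Cs > Ba: Cs lies to the left of Ba in period 6, so the across-period effect alone puts Cs larger.
Tabulated atomic radius (pm): H 32, Ca 171, Br 114, Cs 232, Ba 196.
So from smallest to largest: H < Br < Ca < Ba < Cs.

H, Br, Ca, Ba, Cs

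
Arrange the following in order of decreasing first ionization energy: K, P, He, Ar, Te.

He > Ar > P > Te > K

He is in period 1, group 18; P is in period 3, group 15; Ar is in period 3, group 18; K is in period 4, group 1; Te is in period 5, group 16.
Removing the outermost electron gets harder across a period and easier down a group.
These span different periods and groups, so the two trends combine.
Te > K: period and group pull opposite ways; the across-period shift dominates (869 vs 419 kJ/mol).
P > Te: period and group pull opposite ways; the down-group shift dominates (1012 vs 869 kJ/mol).
Ar > P: Ar lies to the right of P in period 3, so the across-period effect alone puts Ar higher.
He > Ar: He sits above Ar in group 18, so the down-group effect alone puts He higher.
Tabulated first ionization energy (kJ/mol): He 2372, P 1012, Ar 1521, K 419, Te 869.
So from highest to lowest: He > Ar > P > Te > K.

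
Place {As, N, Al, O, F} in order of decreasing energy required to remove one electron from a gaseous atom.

First ionization energy rises across a period (greater Z_eff holds electrons more tightly) and falls down a group (valence electrons are farther from the nucleus).
These span different periods and groups, so the two trends combine.
As > Al: period and group pull opposite ways; the across-period shift dominates (947 vs 578 kJ/mol).
O > As: both effects reinforce here, so O is clearly the higher of the two.
N > O: this pair runs against the simple trend — see the exception note.
F > N: both are in period 2; the period trend gives F the larger value.
Note the exception: N has a higher first ionization energy than O, contrary to the simple trend — pairing an electron in O's 2p⁴ costs repulsion energy, so O ionizes more easily than half-filled N (2p³).
Tabulated first ionization energy (kJ/mol): N 1402, O 1314, F 1681, Al 578, As 947.
So from highest to lowest: F > N > O > As > Al.

F, N, O, As, Al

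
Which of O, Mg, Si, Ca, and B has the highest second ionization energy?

The second ionization energy removes an electron from the +1 ion. For each element: O⁺ still has 5 valence electrons; Mg⁺ still has 1 valence electron; Si⁺ still has 3 valence electrons; Ca⁺ still has 1 valence electron; B⁺ still has 2 valence electrons.
All are still removing valence electrons, so compare the +1 ions as you would atoms: IE_2 generally rises across a period (higher Z_eff) and falls down a group (larger shell), subject to the usual subshell exceptions.
Valence configurations: O⁺ [He]2s²2p³, Mg⁺ [Ne]3s¹, Si⁺ [Ne]3s²3p¹, Ca⁺ [Ar]4s¹, B⁺ [He]2s².
Approximate IE_2 values (kJ/mol): O 3388, Mg 1451, Si 1577, Ca 1145, B 2427.
So the second ionization energies run Ca < Mg < Si < B < O.

O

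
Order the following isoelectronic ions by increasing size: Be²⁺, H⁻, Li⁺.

All of these have 2 electrons, so size is governed by nuclear charge alone: the more protons, the stronger the pull on the same electron cloud, and the smaller the ion.
Nuclear charges: Be²⁺ (Z=4), Li⁺ (Z=3), H⁻ (Z=1).
Smallest to largest: Be²⁺ < Li⁺ < H⁻.

Be²⁺, Li⁺, H⁻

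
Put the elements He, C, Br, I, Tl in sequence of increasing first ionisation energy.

IE₁ increases left→right with effective nuclear charge and decreases top→bottom as the valence shell moves farther out.
Here both period and group differ, so the two effects have to be weighed against each other.
I > Tl: both effects reinforce here, so I is clearly the higher of the two.
C > I: period and group pull opposite ways; the down-group shift dominates (1086 vs 1008 kJ/mol).
Br > C: the two effects oppose for this pair; the across-period effect wins (1140 vs 1086 kJ/mol).
He > Br: relative to Br, both the across-period and down-group shifts push He's first ionization energy up.
For reference (kJ/mol): He 2372, C 1086, Br 1140, I 1008, Tl 589.
So from lowest to highest: Tl < I < C < Br < He.

Tl < I < C < Br < He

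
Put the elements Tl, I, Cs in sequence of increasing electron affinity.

Tl, Cs, I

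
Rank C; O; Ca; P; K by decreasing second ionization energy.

IE_2 is the cost of taking one more electron from the +1 cation: C⁺ still has 3 valence electrons; O⁺ still has 5 valence electrons; Ca⁺ still has 1 valence electron; P⁺ still has 4 valence electrons; K⁺ is the bare [Ar] core.
Usually core removal costs more than valence removal, but here the competition is close: a tightly held n=2 valence electron can cost more to remove than an n=3 core electron, so the actual values have to decide it.
Valence configurations: C⁺ [He]2s²2p¹, O⁺ [He]2s²2p³, Ca⁺ [Ar]4s¹, P⁺ [Ne]3s²3p².
Approximate IE_2 values (kJ/mol): C 2353, O 3388, Ca 1145, P 1907, K 3052.
Putting it together, IE_2: Ca < P < C < K < O.

O > K > C > P > Ca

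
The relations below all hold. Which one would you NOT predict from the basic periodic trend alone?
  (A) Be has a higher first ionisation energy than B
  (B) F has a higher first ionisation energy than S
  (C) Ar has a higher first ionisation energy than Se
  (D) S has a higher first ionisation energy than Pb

The general trend: first ionisation energy increases across a period and decreases down a group.
(A) Be (period 2, group 2) vs B (period 2, group 13): the stated order contradicts the simple trend.
(B) F (period 2, group 17) vs S (period 3, group 16): the stated order agrees with the simple trend.
(C) Ar (period 3, group 18) vs Se (period 4, group 16): the stated order agrees with the simple trend.
(D) S (period 3, group 16) vs Pb (period 6, group 14): the stated order agrees with the simple trend.
The exception is (A): removing B's lone 2p electron is easier than breaking Be's filled 2s².

(A)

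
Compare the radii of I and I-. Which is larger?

I-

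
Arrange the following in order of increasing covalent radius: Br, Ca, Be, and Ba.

Be, Br, Ca, Ba

Be is in period 2, group 2; Ca is in period 4, group 2; Br is in period 4, group 17; Ba is in period 6, group 2.
Across a period the added protons contract the valence shell; down a group each new principal shell makes the atom larger.
Here both period and group differ, so the two effects have to be weighed against each other.
Br > Be: the two effects oppose for this pair; the down-group effect wins (114 vs 102 pm).
Ca > Br: Ca lies to the left of Br in period 4, so the across-period effect alone puts Ca larger.
Ba > Ca: they share group 2; the group trend gives Ba the larger value.
For reference (pm): Be 102, Ca 171, Br 114, Ba 196.
So from smallest to largest: Be < Br < Ca < Ba.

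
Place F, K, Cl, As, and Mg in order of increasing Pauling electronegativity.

F is in period 2, group 17; Mg is in period 3, group 2; Cl is in period 3, group 17; K is in period 4, group 1; As is in period 4, group 15.
Smaller atoms with higher effective nuclear charge are more electronegative.
Neither a single period nor a single group — weigh both effects.
Mg > K: both effects reinforce here, so Mg is clearly the higher of the two.
As > Mg: period and group pull opposite ways; the across-period shift dominates (2.18 vs 1.31).
Cl > As: both effects reinforce here, so Cl is clearly the higher of the two.
F > Cl: F sits above Cl in group 17, so the down-group effect alone puts F higher.
Approximate values (Pauling): F 3.98, Mg 1.31, Cl 3.16, K 0.82, As 2.18.
So from lowest to highest: K < Mg < As < Cl < F.

K < Mg < As < Cl < F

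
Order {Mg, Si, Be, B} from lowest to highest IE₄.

IE_4 is the cost of taking one more electron from the +3 cation: Mg³⁺ is already 1 electron into the core; Si³⁺ still has 1 valence electron; Be³⁺ is already 1 electron into the core; B³⁺ is the bare [He] core.
Breaking into a closed-shell core is much more expensive than removing a leftover valence electron — Mg, Be and B have the largest IE_4 here.
The numbers (kJ/mol): Mg 10543, Si 4356, Be 21007, B 25026.
Overall IE_4 order: Si < Mg < Be < B.

Si, Mg, Be, B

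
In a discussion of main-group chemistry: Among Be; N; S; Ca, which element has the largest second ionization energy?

IE_2 is the cost of taking one more electron from the +1 cation: Be⁺ still has 1 valence electron; N⁺ still has 4 valence electrons; S⁺ still has 5 valence electrons; Ca⁺ still has 1 valence electron.
All are still removing valence electrons, so compare the +1 ions as you would atoms: IE_2 generally rises across a period (higher Z_eff) and falls down a group (larger shell), subject to the usual subshell exceptions.
Valence configurations: Be⁺ [He]2s¹, N⁺ [He]2s²2p², S⁺ [Ne]3s²3p³, Ca⁺ [Ar]4s¹.
Approximate IE_2 values (kJ/mol): Be 1757, N 2856, S 2252, Ca 1145.
Hence IE_2: Ca < Be < S < N.

N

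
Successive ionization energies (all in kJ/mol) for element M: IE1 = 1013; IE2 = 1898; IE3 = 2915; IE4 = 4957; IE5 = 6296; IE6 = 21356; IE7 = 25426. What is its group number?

Group 15

Look for the largest jump between consecutive ionization energies: IE6/IE5 ≈ 3.4, far larger than any earlier ratio.
That jump marks the point where a core electron is being removed. So the atom has 5 valence electrons.
A main-group element with 5 valence electrons is in group 15.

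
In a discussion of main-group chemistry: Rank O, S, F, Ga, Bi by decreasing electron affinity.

F > S > O > Bi > Ga

Electron affinity generally becomes more exothermic across a period toward the halogens and less exothermic down a group.
Here both period and group differ, so the two effects have to be weighed against each other.
Bi > Ga: the two effects oppose for this pair; the across-period effect wins (91 vs 29 kJ/mol).
O > Bi: relative to Bi, both the across-period and down-group shifts push O's electron affinity up.
S > O: this pair runs against the simple trend — see the exception note.
F > S: both effects reinforce here, so F is clearly the higher of the two.
Note the exception: S has a higher electron affinity than O, contrary to the simple trend — the compact 2p subshell of O repels the added electron more than S's larger 3p does.
Approximate values (kJ/mol): O 141, F 328, S 200, Ga 29, Bi 91.
So from highest to lowest: F > S > O > Bi > Ga.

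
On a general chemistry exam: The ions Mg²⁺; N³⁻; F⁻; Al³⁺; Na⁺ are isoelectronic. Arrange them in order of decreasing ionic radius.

All of these have 10 electrons, so size is governed by nuclear charge alone: the more protons, the stronger the pull on the same electron cloud, and the smaller the ion.
Nuclear charges: Al³⁺ (Z=13), Mg²⁺ (Z=12), Na⁺ (Z=11), F⁻ (Z=9), N³⁻ (Z=7).
Largest to smallest: N³⁻ > F⁻ > Na⁺ > Mg²⁺ > Al³⁺.

N³⁻ > F⁻ > Na⁺ > Mg²⁺ > Al³⁺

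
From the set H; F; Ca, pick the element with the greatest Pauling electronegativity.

F

H is in period 1, group 1; F is in period 2, group 17; Ca is in period 4, group 2.
EN rises left→right (higher Z_eff, smaller atoms) and falls top→bottom (larger, more shielded atoms).
These span different periods and groups, so the two trends combine.
H > Ca: period and group pull opposite ways; the down-group shift dominates (2.20 vs 1.00).
F > H: period and group pull opposite ways; the across-period shift dominates (3.98 vs 2.20).
For reference (Pauling): H 2.20, F 3.98, Ca 1.00.
The greatest Pauling electronegativity among these belongs to F.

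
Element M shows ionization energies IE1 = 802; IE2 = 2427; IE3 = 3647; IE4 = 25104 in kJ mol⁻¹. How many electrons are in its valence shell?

3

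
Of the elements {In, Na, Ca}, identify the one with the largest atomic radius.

Ca

Na is in period 3, group 1; Ca is in period 4, group 2; In is in period 5, group 13.
Moving right in a period, electrons are added to the same shell under a stronger nuclear pull, so atoms get smaller; moving down, a new shell is opened and atoms get larger.
A diagonal step moves right (one effect) and down (the opposite effect) at once.
Na > In: period and group pull opposite ways; the across-period shift dominates (155 vs 142 pm).
Ca > Na: period and group pull opposite ways; the down-group shift dominates (171 vs 155 pm).
Approximate values (pm): Na 155, Ca 171, In 142.
The largest atomic radius among these belongs to Ca.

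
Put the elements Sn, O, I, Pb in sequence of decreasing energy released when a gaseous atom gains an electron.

I, O, Sn, Pb

O is in period 2, group 16; Sn is in period 5, group 14; I is in period 5, group 17; Pb is in period 6, group 14.
EA tends to increase across a period and decrease down a group, though the pattern is less regular than for IE or radius.
Neither a single period nor a single group — weigh both effects.
Sn > Pb: Sn sits above Pb in group 14, so the down-group effect alone puts Sn higher.
O > Sn: relative to Sn, both the across-period and down-group shifts push O's electron affinity up.
I > O: the two effects oppose for this pair; the across-period effect wins (295 vs 141 kJ/mol).
Approximate values (kJ/mol): O 141, Sn 107, I 295, Pb 35.
So from highest to lowest: I > O > Sn > Pb.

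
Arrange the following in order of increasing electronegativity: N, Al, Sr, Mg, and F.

Sr < Mg < Al < N < F

N is in period 2, group 15; F is in period 2, group 17; Mg is in period 3, group 2; Al is in period 3, group 13; Sr is in period 5, group 2.
Smaller atoms with higher effective nuclear charge are more electronegative.
Here both period and group differ, so the two effects have to be weighed against each other.
Mg > Sr: Mg sits above Sr in group 2, so the down-group effect alone puts Mg higher.
Al > Mg: both are in period 3; the period trend gives Al the larger value.
N > Al: both effects reinforce here, so N is clearly the higher of the two.
F > N: F lies to the right of N in period 2, so the across-period effect alone puts F higher.
Tabulated electronegativity (Pauling): N 3.04, F 3.98, Mg 1.31, Al 1.61, Sr 0.95.
So from lowest to highest: Sr < Mg < Al < N < F.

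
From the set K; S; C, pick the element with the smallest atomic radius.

C

C is in period 2, group 14; S is in period 3, group 16; K is in period 4, group 1.
Moving right in a period, electrons are added to the same shell under a stronger nuclear pull, so atoms get smaller; moving down, a new shell is opened and atoms get larger.
Here both period and group differ, so the two effects have to be weighed against each other.
S > C: the two effects oppose for this pair; the down-group effect wins (103 vs 75 pm).
K > S: both effects reinforce here, so K is clearly the larger of the two.
Tabulated atomic radius (pm): C 75, S 103, K 196.
The smallest atomic radius among these belongs to C.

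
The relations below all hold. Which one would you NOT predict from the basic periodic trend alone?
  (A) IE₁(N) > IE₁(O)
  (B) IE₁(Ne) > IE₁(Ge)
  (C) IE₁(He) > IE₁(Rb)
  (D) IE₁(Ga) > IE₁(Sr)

(A)

The general trend: first ionization energy increases across a period and decreases down a group.
(A) N (period 2, group 15) vs O (period 2, group 16): the stated order contradicts the simple trend.
(B) Ne (period 2, group 18) vs Ge (period 4, group 14): the stated order agrees with the simple trend.
(C) He (period 1, group 18) vs Rb (period 5, group 1): the stated order agrees with the simple trend.
(D) Ga (period 4, group 13) vs Sr (period 5, group 2): the stated order agrees with the simple trend.
The exception is (A): pairing an electron in O's 2p⁴ costs repulsion energy, so O ionizes more easily than half-filled N (2p³).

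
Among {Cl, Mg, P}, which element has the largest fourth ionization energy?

Mg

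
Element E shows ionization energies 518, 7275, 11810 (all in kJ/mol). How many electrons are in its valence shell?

1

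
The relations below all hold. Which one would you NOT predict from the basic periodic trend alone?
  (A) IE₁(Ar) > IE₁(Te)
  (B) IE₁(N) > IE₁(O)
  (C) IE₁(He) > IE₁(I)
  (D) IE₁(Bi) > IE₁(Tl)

The general trend: first ionisation energy increases across a period and decreases down a group.
(A) Ar (period 3, group 18) vs Te (period 5, group 16): the stated order agrees with the simple trend.
(B) N (period 2, group 15) vs O (period 2, group 16): the stated order contradicts the simple trend.
(C) He (period 1, group 18) vs I (period 5, group 17): the stated order agrees with the simple trend.
(D) Bi (period 6, group 15) vs Tl (period 6, group 13): the stated order agrees with the simple trend.
The exception is (B): pairing an electron in O's 2p⁴ costs repulsion energy, so O ionizes more easily than half-filled N (2p³).

(B)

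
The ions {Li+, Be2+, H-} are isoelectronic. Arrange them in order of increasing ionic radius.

All of these have 2 electrons, so size is governed by nuclear charge alone: the more protons, the stronger the pull on the same electron cloud, and the smaller the ion.
Nuclear charges: Be2+ (Z=4), Li+ (Z=3), H- (Z=1).
Smallest to largest: Be2+ < Li+ < H-.

Be2+, Li+, H-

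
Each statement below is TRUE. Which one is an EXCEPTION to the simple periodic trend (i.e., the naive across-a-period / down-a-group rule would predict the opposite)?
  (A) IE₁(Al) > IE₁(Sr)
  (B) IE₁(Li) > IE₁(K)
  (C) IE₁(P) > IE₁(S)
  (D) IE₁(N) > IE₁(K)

The general trend: first ionization energy increases across a period and decreases down a group.
(A) Al (period 3, group 13) vs Sr (period 5, group 2): the stated order agrees with the simple trend.
(B) Li (period 2, group 1) vs K (period 4, group 1): the stated order agrees with the simple trend.
(C) P (period 3, group 15) vs S (period 3, group 16): the stated order contradicts the simple trend.
(D) N (period 2, group 15) vs K (period 4, group 1): the stated order agrees with the simple trend.
The exception is (C): S (3p⁴) ionizes more easily than half-filled P (3p³) because the paired 3p electron in S is pushed out by e⁻–e⁻ repulsion.

(C)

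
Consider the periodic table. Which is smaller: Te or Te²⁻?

Te

Forming Te²⁻ adds 2 electrons to Te. More electron–electron repulsion in the same shell, with unchanged nuclear charge, lets the cloud expand.
An anion is larger than its parent atom: Te²⁻ > Te.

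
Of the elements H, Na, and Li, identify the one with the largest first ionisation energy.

H is in period 1, group 1; Li is in period 2, group 1; Na is in period 3, group 1.
IE₁ increases left→right with effective nuclear charge and decreases top→bottom as the valence shell moves farther out.
All are in group 1, so first ionization energy increases up the group.
The largest first ionisation energy among these belongs to H.

H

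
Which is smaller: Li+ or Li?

Li+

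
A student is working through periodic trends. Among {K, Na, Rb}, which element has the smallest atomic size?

Across a period the added protons contract the valence shell; down a group each new principal shell makes the atom larger.
All are in group 1, so atomic radius increases down the group.
The smallest atomic size among these belongs to Na.

Na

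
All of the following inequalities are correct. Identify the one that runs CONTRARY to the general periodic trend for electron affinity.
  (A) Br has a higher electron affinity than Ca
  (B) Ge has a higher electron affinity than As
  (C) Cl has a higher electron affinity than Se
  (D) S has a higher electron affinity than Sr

(B)

The general trend: electron affinity increases across a period and decreases down a group.
(A) Br (period 4, group 17) vs Ca (period 4, group 2): the stated order agrees with the simple trend.
(B) Ge (period 4, group 14) vs As (period 4, group 15): the stated order contradicts the simple trend.
(C) Cl (period 3, group 17) vs Se (period 4, group 16): the stated order agrees with the simple trend.
(D) S (period 3, group 16) vs Sr (period 5, group 2): the stated order agrees with the simple trend.
The exception is (B): adding an electron to As's half-filled 4p³ is unfavourable, so Ge (4p²) has the more exothermic EA.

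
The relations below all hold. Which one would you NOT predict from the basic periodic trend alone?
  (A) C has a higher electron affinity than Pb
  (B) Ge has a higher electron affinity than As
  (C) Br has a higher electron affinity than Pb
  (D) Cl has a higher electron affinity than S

The general trend: electron affinity increases across a period and decreases down a group.
(A) C (period 2, group 14) vs Pb (period 6, group 14): the stated order agrees with the simple trend.
(B) Ge (period 4, group 14) vs As (period 4, group 15): the stated order contradicts the simple trend.
(C) Br (period 4, group 17) vs Pb (period 6, group 14): the stated order agrees with the simple trend.
(D) Cl (period 3, group 17) vs S (period 3, group 16): the stated order agrees with the simple trend.
The exception is (B): adding an electron to As's half-filled 4p³ is unfavourable, so Ge (4p²) has the more exothermic EA.

(B)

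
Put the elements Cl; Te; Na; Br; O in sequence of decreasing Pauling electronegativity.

O is in period 2, group 16; Na is in period 3, group 1; Cl is in period 3, group 17; Br is in period 4, group 17; Te is in period 5, group 16.
EN rises left→right (higher Z_eff, smaller atoms) and falls top→bottom (larger, more shielded atoms).
Here both period and group differ, so the two effects have to be weighed against each other.
Te > Na: the two effects oppose for this pair; the across-period effect wins (2.10 vs 0.93).
Br > Te: both effects reinforce here, so Br is clearly the higher of the two.
Cl > Br: they share group 17; the group trend gives Cl the larger value.
O > Cl: the two effects oppose for this pair; the down-group effect wins (3.44 vs 3.16).
For reference (Pauling): O 3.44, Na 0.93, Cl 3.16, Br 2.96, Te 2.10.
So from highest to lowest: O > Cl > Br > Te > Na.

O > Cl > Br > Te > Na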